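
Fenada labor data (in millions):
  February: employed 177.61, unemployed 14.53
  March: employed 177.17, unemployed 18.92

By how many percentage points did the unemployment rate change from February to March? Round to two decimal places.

The unemployment rate changed by +2.09 percentage points.

February: labor force = 177.61 + 14.53 = 192.14; u = 14.53/192.14 = 7.56%.
March: labor force = 177.17 + 18.92 = 196.09; u = 18.92/196.09 = 9.65%.
Change = 9.65% − 7.56% = +2.09 pp.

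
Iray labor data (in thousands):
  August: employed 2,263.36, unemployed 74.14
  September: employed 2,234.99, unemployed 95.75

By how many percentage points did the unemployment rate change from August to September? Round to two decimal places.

August: labor force = 2,263.36 + 74.14 = 2,337.50; u = 74.14/2,337.50 = 3.17%.
September: labor force = 2,234.99 + 95.75 = 2,330.74; u = 95.75/2,330.74 = 4.11%.
Change = 4.11% − 3.17% = +0.94 pp.

The unemployment rate changed by +0.94 percentage points.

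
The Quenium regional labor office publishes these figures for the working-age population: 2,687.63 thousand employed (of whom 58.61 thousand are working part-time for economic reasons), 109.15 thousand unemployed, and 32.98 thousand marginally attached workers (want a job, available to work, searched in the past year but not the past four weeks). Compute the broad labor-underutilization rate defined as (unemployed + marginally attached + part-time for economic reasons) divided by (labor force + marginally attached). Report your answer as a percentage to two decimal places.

Broad underutilization rate ≈ 7.09%.

Labor force = 2,687.63 + 109.15 = 2,796.78 thousand.
Numerator = 109.15 + 32.98 + 58.61 = 200.74 thousand.
Denominator = 2,796.78 + 32.98 = 2,829.76 thousand.
Broad rate = 200.74 / 2,829.76 = 7.09%.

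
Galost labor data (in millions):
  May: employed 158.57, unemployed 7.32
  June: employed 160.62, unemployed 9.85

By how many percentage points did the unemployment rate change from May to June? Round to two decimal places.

The unemployment rate changed by +1.37 percentage points.

May: labor force = 158.57 + 7.32 = 165.89; u = 7.32/165.89 = 4.41%.
June: labor force = 160.62 + 9.85 = 170.47; u = 9.85/170.47 = 5.78%.
Change = 5.78% − 4.41% = +1.37 pp.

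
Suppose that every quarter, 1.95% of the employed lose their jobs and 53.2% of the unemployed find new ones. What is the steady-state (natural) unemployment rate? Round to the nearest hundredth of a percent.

At steady state the flows balance: s·E = f·U, so U/(E+U) = s/(s+f).
u* = 1.95 / (1.95 + 53.2) = 1.95 / 55.15 = 3.54%.

Steady-state unemployment rate ≈ 3.54%.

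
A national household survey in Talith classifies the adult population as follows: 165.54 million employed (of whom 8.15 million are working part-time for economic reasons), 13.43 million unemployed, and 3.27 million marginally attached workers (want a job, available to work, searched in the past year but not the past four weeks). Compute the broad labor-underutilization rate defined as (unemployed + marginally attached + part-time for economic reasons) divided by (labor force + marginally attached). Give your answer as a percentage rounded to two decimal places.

Labor force = 165.54 + 13.43 = 178.97 million.
Numerator = 13.43 + 3.27 + 8.15 = 24.85 million.
Denominator = 178.97 + 3.27 = 182.24 million.
Broad rate = 24.85 / 182.24 = 13.64%.

Broad underutilization rate ≈ 13.64%.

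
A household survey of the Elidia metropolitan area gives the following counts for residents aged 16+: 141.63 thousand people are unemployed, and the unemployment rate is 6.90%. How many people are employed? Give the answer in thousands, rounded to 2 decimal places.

Labor force = U / u = 141.63 / 0.0690 ≈ 2,052.61 thousand.
Employed = labor force − unemployed = 2,052.61 − 141.63 = 1,910.98 thousand.

About 1,910.98 thousand are employed.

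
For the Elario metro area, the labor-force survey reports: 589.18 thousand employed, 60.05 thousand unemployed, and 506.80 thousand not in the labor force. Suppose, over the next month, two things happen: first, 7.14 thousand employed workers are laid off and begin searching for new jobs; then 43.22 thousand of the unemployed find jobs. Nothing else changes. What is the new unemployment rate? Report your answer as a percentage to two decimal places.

New unemployment rate ≈ 3.69%.

Initially, labor force = 589.18 + 60.05 = 649.23 thousand, so u = 60.05/649.23 = 9.25%.
After the first change, employed falls and unemployed rises by 7.14; labor force unchanged → E = 582.04, U = 67.19, labor force = 649.23 thousand.
After the second change, unemployed falls and employed rises by 43.22; labor force unchanged → E = 625.26, U = 23.97, labor force = 649.23 thousand.
New unemployment rate = 23.97 / 649.23 = 3.69%.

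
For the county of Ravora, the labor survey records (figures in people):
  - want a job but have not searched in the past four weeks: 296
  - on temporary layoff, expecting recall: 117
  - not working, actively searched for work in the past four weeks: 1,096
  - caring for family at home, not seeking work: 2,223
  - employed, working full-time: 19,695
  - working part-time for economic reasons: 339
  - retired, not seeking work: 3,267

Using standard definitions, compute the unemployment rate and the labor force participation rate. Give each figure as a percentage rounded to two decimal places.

Unemployment rate ≈ 5.71%; labor force participation rate ≈ 78.60%.

Employed = 19,695 + 339 = 20,034 (anyone who worked, including part-time for economic reasons, counts as employed).
Unemployed = 117 + 1,096 = 1,213 (jobless and actively searching, or on temporary layoff).
Labor force = 20,034 + 1,213 = 21,247.
Not in labor force = 296 + 2,223 + 3,267 = 5,786 (those not working and not actively searching are outside the labor force — including those who want a job but have given up searching).
Civilian working-age population = 21,247 + 5,786 = 27,033.
Unemployment rate = 1,213 / 21,247 = 5.71%.
Labor force participation rate = 21,247 / 27,033 = 78.60%.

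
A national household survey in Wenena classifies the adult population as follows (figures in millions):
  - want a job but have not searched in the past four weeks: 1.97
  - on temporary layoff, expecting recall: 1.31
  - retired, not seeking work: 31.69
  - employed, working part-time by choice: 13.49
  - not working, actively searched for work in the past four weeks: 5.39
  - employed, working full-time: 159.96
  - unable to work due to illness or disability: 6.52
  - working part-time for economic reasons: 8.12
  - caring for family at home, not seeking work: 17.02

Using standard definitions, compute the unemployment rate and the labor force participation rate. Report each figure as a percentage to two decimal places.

Employed = 13.49 + 159.96 + 8.12 = 181.57 million (anyone who worked, including part-time for economic reasons, counts as employed).
Unemployed = 1.31 + 5.39 = 6.70 million (jobless and actively searching, or on temporary layoff).
Labor force = 181.57 + 6.70 = 188.27 million.
Not in labor force = 1.97 + 31.69 + 6.52 + 17.02 = 57.20 million (those not working and not actively searching are outside the labor force — including those who want a job but have given up searching).
Civilian working-age population = 188.27 + 57.20 = 245.47 million.
Unemployment rate = 6.70 / 188.27 = 3.56%.
Labor force participation rate = 188.27 / 245.47 = 76.70%.

Unemployment rate ≈ 3.56%; labor force participation rate ≈ 76.70%.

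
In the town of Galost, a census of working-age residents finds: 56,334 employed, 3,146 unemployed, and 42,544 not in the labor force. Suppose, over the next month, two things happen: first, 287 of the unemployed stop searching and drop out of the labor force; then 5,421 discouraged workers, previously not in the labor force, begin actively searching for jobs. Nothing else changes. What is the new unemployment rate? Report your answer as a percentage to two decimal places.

New unemployment rate ≈ 12.81%.

Initially, labor force = 56,334 + 3,146 = 59,480, so u = 3,146/59,480 = 5.29%.
After the first change, unemployed and labor force both fall by 287 → E = 56,334, U = 2,859, labor force = 59,193.
After the second change, unemployed and labor force both rise by 5,421 → E = 56,334, U = 8,280, labor force = 64,614.
New unemployment rate = 8,280 / 64,614 = 12.81%.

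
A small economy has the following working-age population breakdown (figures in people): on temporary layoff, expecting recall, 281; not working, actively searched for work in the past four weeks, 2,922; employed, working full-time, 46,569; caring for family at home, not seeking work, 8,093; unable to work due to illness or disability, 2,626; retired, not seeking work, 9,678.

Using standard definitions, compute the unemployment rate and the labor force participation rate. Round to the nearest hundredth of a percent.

Employed = 46,569.
Unemployed = 281 + 2,922 = 3,203 (jobless and actively searching, or on temporary layoff).
Labor force = 46,569 + 3,203 = 49,772.
Not in labor force = 8,093 + 2,626 + 9,678 = 20,397 (those not working and not actively searching are outside the labor force).
Civilian working-age population = 49,772 + 20,397 = 70,169.
Unemployment rate = 3,203 / 49,772 = 6.44%.
Labor force participation rate = 49,772 / 70,169 = 70.93%.

Unemployment rate ≈ 6.44%; labor force participation rate ≈ 70.93%.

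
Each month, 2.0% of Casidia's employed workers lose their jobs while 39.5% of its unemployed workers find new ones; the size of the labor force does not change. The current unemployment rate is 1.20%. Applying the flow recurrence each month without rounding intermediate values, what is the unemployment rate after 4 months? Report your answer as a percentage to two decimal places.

With a fixed labor force, u_{t+1} = u_t + s·(1−u_t) − f·u_t = u_t·(1−s−f) + s.
Here 1−s−f = 0.585 and s = 0.020.
u_1 = 0.012000 × 0.585 + 0.020 = 0.027020.
u_2 = 0.027020 × 0.585 + 0.020 = 0.035807.
u_3 = 0.035807 × 0.585 + 0.020 = 0.040947.
u_4 = 0.040947 × 0.585 + 0.020 = 0.043954.

Unemployment rate after four months ≈ 4.40%.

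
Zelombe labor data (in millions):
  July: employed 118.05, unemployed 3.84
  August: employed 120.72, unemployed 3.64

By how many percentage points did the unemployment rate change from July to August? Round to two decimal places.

The unemployment rate changed by −0.22 percentage points.

July: labor force = 118.05 + 3.84 = 121.89; u = 3.84/121.89 = 3.15%.
August: labor force = 120.72 + 3.64 = 124.36; u = 3.64/124.36 = 2.93%.
Change = 2.93% − 3.15% = −0.22 pp.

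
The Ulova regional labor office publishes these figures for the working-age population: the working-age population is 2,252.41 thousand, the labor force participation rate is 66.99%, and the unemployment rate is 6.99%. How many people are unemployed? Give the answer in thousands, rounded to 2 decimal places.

Labor force = 0.6699 × 2,252.41 = 1,508.89 thousand.
Unemployed = 0.0699 × 1,508.89 ≈ 105.47 thousand.

About 105.47 thousand are unemployed.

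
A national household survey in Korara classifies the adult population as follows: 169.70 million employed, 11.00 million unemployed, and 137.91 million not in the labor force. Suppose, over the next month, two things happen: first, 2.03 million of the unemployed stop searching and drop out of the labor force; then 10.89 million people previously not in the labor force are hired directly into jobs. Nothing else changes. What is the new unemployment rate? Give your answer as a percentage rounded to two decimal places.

Initially, labor force = 169.70 + 11.00 = 180.70 million, so u = 11.00/180.70 = 6.09%.
After the first change, unemployed and labor force both fall by 2.03 → E = 169.70, U = 8.97, labor force = 178.67 million.
After the second change, employed and labor force both rise by 10.89; unemployed unchanged → E = 180.59, U = 8.97, labor force = 189.56 million.
New unemployment rate = 8.97 / 189.56 = 4.73%.

New unemployment rate ≈ 4.73%.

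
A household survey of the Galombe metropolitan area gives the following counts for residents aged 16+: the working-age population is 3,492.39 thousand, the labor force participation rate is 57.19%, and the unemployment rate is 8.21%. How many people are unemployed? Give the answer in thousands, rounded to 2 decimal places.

About 163.98 thousand are unemployed.

Labor force = 0.5719 × 3,492.39 = 1,997.30 thousand.
Unemployed = 0.0821 × 1,997.30 ≈ 163.98 thousand.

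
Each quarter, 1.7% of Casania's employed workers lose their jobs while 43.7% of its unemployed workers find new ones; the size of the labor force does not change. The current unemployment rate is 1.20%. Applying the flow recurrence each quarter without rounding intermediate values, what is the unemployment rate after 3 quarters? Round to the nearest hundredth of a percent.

Unemployment rate after three quarters ≈ 3.33%.

With a fixed labor force, u_{t+1} = u_t + s·(1−u_t) − f·u_t = u_t·(1−s−f) + s.
Here 1−s−f = 0.546 and s = 0.017.
u_1 = 0.012000 × 0.546 + 0.017 = 0.023552.
u_2 = 0.023552 × 0.546 + 0.017 = 0.029859.
u_3 = 0.029859 × 0.546 + 0.017 = 0.033303.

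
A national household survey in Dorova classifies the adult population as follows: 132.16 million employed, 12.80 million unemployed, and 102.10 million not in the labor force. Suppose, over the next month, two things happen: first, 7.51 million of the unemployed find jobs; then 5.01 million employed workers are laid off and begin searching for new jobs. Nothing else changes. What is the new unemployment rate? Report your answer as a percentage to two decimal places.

Initially, labor force = 132.16 + 12.80 = 144.96 million, so u = 12.80/144.96 = 8.83%.
After the first change, unemployed falls and employed rises by 7.51; labor force unchanged → E = 139.67, U = 5.29, labor force = 144.96 million.
After the second change, employed falls and unemployed rises by 5.01; labor force unchanged → E = 134.66, U = 10.30, labor force = 144.96 million.
New unemployment rate = 10.30 / 144.96 = 7.11%.

New unemployment rate ≈ 7.11%.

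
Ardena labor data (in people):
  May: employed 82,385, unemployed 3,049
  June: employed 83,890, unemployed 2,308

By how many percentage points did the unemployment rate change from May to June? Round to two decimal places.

The unemployment rate changed by −0.89 percentage points.

May: labor force = 82,385 + 3,049 = 85,434; u = 3,049/85,434 = 3.57%.
June: labor force = 83,890 + 2,308 = 86,198; u = 2,308/86,198 = 2.68%.
Change = 2.68% − 3.57% = −0.89 pp.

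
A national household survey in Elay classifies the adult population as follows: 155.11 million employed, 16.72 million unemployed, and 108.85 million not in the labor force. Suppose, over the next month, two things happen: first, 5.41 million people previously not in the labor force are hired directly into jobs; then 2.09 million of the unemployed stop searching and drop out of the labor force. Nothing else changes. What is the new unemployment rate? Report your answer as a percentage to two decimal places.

New unemployment rate ≈ 8.35%.

Initially, labor force = 155.11 + 16.72 = 171.83 million, so u = 16.72/171.83 = 9.73%.
After the first change, employed and labor force both rise by 5.41; unemployed unchanged → E = 160.52, U = 16.72, labor force = 177.24 million.
After the second change, unemployed and labor force both fall by 2.09 → E = 160.52, U = 14.63, labor force = 175.15 million.
New unemployment rate = 14.63 / 175.15 = 8.35%.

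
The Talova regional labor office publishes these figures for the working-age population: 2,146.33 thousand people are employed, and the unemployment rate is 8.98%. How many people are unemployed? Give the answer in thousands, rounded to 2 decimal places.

About 211.76 thousand are unemployed.

Let U be the number unemployed. The labor force is E + U, and U/(E+U) = 0.0898.
So U = 0.0898 × 2,146.33 / (1 − 0.0898) = 192.7404 / 0.9102 ≈ 211.76 thousand.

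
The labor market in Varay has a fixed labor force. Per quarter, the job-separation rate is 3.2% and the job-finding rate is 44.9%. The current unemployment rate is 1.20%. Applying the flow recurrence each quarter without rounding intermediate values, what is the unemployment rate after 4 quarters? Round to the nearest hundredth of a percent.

Unemployment rate after four quarters ≈ 6.26%.

With a fixed labor force, u_{t+1} = u_t + s·(1−u_t) − f·u_t = u_t·(1−s−f) + s.
Here 1−s−f = 0.519 and s = 0.032.
u_1 = 0.012000 × 0.519 + 0.032 = 0.038228.
u_2 = 0.038228 × 0.519 + 0.032 = 0.051840.
u_3 = 0.051840 × 0.519 + 0.032 = 0.058905.
u_4 = 0.058905 × 0.519 + 0.032 = 0.062572.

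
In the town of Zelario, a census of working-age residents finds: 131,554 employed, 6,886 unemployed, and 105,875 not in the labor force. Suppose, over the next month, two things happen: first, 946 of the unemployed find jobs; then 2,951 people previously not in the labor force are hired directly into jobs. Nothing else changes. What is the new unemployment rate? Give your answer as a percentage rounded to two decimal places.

New unemployment rate ≈ 4.20%.

Initially, labor force = 131,554 + 6,886 = 138,440, so u = 6,886/138,440 = 4.97%.
After the first change, unemployed falls and employed rises by 946; labor force unchanged → E = 132,500, U = 5,940, labor force = 138,440.
After the second change, employed and labor force both rise by 2,951; unemployed unchanged → E = 135,451, U = 5,940, labor force = 141,391.
New unemployment rate = 5,940 / 141,391 = 4.20%.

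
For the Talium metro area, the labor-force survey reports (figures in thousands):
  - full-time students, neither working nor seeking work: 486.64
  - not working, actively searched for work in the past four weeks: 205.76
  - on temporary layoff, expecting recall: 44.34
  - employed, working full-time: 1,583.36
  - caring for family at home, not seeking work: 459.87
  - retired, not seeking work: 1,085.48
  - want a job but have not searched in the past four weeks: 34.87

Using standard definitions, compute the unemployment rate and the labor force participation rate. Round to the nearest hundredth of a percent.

Unemployment rate ≈ 13.64%; labor force participation rate ≈ 47.01%.

Employed = 1,583.36 thousand.
Unemployed = 205.76 + 44.34 = 250.10 thousand (jobless and actively searching, or on temporary layoff).
Labor force = 1,583.36 + 250.10 = 1,833.46 thousand.
Not in labor force = 486.64 + 459.87 + 1,085.48 + 34.87 = 2,066.86 thousand (those not working and not actively searching are outside the labor force — including those who want a job but have given up searching).
Civilian working-age population = 1,833.46 + 2,066.86 = 3,900.32 thousand.
Unemployment rate = 250.10 / 1,833.46 = 13.64%.
Labor force participation rate = 1,833.46 / 3,900.32 = 47.01%.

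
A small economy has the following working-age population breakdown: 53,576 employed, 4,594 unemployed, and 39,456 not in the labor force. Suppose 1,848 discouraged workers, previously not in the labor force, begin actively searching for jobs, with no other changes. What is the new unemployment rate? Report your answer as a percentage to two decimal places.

New unemployment rate ≈ 10.73%.

Initially, labor force = 53,576 + 4,594 = 58,170, so u = 4,594/58,170 = 7.90%.
After the change, unemployed and labor force both rise by 1,848 → E = 53,576, U = 6,442, labor force = 60,018.
New unemployment rate = 6,442 / 60,018 = 10.73%.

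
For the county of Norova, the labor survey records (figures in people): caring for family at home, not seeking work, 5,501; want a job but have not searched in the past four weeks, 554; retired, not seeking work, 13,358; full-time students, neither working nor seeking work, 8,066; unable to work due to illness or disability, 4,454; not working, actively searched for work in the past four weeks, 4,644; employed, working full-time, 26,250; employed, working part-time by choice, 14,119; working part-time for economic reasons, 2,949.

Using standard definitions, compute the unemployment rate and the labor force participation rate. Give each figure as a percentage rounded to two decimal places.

Employed = 26,250 + 14,119 + 2,949 = 43,318 (anyone who worked, including part-time for economic reasons, counts as employed).
Unemployed = 4,644.
Labor force = 43,318 + 4,644 = 47,962.
Not in labor force = 5,501 + 554 + 13,358 + 8,066 + 4,454 = 31,933 (those not working and not actively searching are outside the labor force — including those who want a job but have given up searching).
Civilian working-age population = 47,962 + 31,933 = 79,895.
Unemployment rate = 4,644 / 47,962 = 9.68%.
Labor force participation rate = 47,962 / 79,895 = 60.03%.

Unemployment rate ≈ 9.68%; labor force participation rate ≈ 60.03%.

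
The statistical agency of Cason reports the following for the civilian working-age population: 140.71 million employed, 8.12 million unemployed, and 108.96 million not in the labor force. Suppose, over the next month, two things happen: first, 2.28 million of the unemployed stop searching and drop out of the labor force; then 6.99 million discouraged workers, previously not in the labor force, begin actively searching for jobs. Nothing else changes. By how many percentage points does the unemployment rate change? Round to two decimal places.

Initially, labor force = 140.71 + 8.12 = 148.83 million, so u = 8.12/148.83 = 5.46%.
After the first change, unemployed and labor force both fall by 2.28 → E = 140.71, U = 5.84, labor force = 146.55 million.
After the second change, unemployed and labor force both rise by 6.99 → E = 140.71, U = 12.83, labor force = 153.54 million.
New unemployment rate = 12.83 / 153.54 = 8.36%.
Change = 8.36% − 5.46% = +2.90 percentage points.

The unemployment rate changes by +2.90 percentage points.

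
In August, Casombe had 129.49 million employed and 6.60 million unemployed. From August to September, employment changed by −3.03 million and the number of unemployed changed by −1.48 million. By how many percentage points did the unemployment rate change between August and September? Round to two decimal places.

August: labor force = 129.49 + 6.60 = 136.09; u = 6.60/136.09 = 4.85%.
September: labor force = 126.46 + 5.12 = 131.58; u = 5.12/131.58 = 3.89%.
Change = 3.89% − 4.85% = −0.96 pp.

The unemployment rate changed by −0.96 percentage points.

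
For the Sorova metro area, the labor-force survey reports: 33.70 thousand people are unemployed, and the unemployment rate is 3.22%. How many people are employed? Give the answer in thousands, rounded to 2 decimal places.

Labor force = U / u = 33.70 / 0.0322 ≈ 1,046.58 thousand.
Employed = labor force − unemployed = 1,046.58 − 33.70 = 1,012.88 thousand.

About 1,012.88 thousand are employed.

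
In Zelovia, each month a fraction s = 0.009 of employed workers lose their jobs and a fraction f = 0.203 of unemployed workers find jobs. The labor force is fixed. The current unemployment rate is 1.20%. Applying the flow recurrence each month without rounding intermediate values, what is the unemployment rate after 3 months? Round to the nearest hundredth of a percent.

Unemployment rate after three months ≈ 2.76%.

With a fixed labor force, u_{t+1} = u_t + s·(1−u_t) − f·u_t = u_t·(1−s−f) + s.
Here 1−s−f = 0.788 and s = 0.009.
u_1 = 0.012000 × 0.788 + 0.009 = 0.018456.
u_2 = 0.018456 × 0.788 + 0.009 = 0.023543.
u_3 = 0.023543 × 0.788 + 0.009 = 0.027552.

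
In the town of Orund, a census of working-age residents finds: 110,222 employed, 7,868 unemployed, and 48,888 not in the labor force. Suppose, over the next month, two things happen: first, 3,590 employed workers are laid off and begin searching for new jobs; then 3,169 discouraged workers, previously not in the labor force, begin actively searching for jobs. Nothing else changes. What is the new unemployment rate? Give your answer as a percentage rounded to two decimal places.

Initially, labor force = 110,222 + 7,868 = 118,090, so u = 7,868/118,090 = 6.66%.
After the first change, employed falls and unemployed rises by 3,590; labor force unchanged → E = 106,632, U = 11,458, labor force = 118,090.
After the second change, unemployed and labor force both rise by 3,169 → E = 106,632, U = 14,627, labor force = 121,259.
New unemployment rate = 14,627 / 121,259 = 12.06%.

New unemployment rate ≈ 12.06%.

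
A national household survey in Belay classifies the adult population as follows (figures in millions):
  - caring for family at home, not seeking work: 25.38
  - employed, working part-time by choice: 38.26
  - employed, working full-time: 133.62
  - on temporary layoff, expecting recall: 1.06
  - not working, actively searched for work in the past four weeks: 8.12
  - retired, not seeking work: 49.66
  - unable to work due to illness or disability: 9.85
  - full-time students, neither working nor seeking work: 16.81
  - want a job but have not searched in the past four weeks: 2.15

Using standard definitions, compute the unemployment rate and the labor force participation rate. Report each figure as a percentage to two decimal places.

Employed = 38.26 + 133.62 = 171.88 million.
Unemployed = 1.06 + 8.12 = 9.18 million (jobless and actively searching, or on temporary layoff).
Labor force = 171.88 + 9.18 = 181.06 million.
Not in labor force = 25.38 + 49.66 + 9.85 + 16.81 + 2.15 = 103.85 million (those not working and not actively searching are outside the labor force — including those who want a job but have given up searching).
Civilian working-age population = 181.06 + 103.85 = 284.91 million.
Unemployment rate = 9.18 / 181.06 = 5.07%.
Labor force participation rate = 181.06 / 284.91 = 63.55%.

Unemployment rate ≈ 5.07%; labor force participation rate ≈ 63.55%.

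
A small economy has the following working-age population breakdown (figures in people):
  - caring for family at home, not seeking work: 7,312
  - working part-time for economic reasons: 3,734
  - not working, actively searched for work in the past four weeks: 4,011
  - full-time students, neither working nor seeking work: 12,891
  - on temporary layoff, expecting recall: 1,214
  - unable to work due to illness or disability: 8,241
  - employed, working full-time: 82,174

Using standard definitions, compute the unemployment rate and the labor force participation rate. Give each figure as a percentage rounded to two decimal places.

Employed = 3,734 + 82,174 = 85,908 (anyone who worked, including part-time for economic reasons, counts as employed).
Unemployed = 4,011 + 1,214 = 5,225 (jobless and actively searching, or on temporary layoff).
Labor force = 85,908 + 5,225 = 91,133.
Not in labor force = 7,312 + 12,891 + 8,241 = 28,444 (those not working and not actively searching are outside the labor force).
Civilian working-age population = 91,133 + 28,444 = 119,577.
Unemployment rate = 5,225 / 91,133 = 5.73%.
Labor force participation rate = 91,133 / 119,577 = 76.21%.

Unemployment rate ≈ 5.73%; labor force participation rate ≈ 76.21%.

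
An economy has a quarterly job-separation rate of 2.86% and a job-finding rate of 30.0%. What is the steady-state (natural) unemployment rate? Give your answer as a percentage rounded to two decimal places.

At steady state the flows balance: s·E = f·U, so U/(E+U) = s/(s+f).
u* = 2.86 / (2.86 + 30.0) = 2.86 / 32.86 = 8.70%.

Steady-state unemployment rate ≈ 8.70%.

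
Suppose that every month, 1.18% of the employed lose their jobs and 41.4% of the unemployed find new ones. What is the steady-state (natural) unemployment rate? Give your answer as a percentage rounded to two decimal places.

At steady state the flows balance: s·E = f·U, so U/(E+U) = s/(s+f).
u* = 1.18 / (1.18 + 41.4) = 1.18 / 42.58 = 2.77%.

Steady-state unemployment rate ≈ 2.77%.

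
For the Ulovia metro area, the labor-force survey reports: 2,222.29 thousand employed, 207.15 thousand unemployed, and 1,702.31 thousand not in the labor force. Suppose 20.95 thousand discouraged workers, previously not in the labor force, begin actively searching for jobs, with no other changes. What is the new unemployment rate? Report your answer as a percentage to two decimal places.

New unemployment rate ≈ 9.31%.

Initially, labor force = 2,222.29 + 207.15 = 2,429.44 thousand, so u = 207.15/2,429.44 = 8.53%.
After the change, unemployed and labor force both rise by 20.95 → E = 2,222.29, U = 228.10, labor force = 2,450.39 thousand.
New unemployment rate = 228.10 / 2,450.39 = 9.31%.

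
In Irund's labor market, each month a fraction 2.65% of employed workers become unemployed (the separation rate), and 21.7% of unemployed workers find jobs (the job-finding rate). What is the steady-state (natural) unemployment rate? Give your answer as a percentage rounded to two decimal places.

Steady-state unemployment rate ≈ 10.88%.

At steady state the flows balance: s·E = f·U, so U/(E+U) = s/(s+f).
u* = 2.65 / (2.65 + 21.7) = 2.65 / 24.35 = 10.88%.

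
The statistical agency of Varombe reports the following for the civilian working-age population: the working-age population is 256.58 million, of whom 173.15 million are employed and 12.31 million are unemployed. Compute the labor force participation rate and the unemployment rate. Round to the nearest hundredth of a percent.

Labor force = employed + unemployed = 173.15 + 12.31 = 185.46 million.
Unemployment rate = 12.31 / 185.46 = 6.64%.
Labor force participation rate = 185.46 / 256.58 = 72.28%.

Labor force participation rate ≈ 72.28%; unemployment rate ≈ 6.64%.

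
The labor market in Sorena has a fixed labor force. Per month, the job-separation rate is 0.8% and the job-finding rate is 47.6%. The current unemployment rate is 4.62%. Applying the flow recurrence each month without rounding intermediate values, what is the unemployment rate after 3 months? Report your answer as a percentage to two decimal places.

With a fixed labor force, u_{t+1} = u_t + s·(1−u_t) − f·u_t = u_t·(1−s−f) + s.
Here 1−s−f = 0.516 and s = 0.008.
u_1 = 0.046200 × 0.516 + 0.008 = 0.031839.
u_2 = 0.031839 × 0.516 + 0.008 = 0.024429.
u_3 = 0.024429 × 0.516 + 0.008 = 0.020605.

Unemployment rate after three months ≈ 2.06%.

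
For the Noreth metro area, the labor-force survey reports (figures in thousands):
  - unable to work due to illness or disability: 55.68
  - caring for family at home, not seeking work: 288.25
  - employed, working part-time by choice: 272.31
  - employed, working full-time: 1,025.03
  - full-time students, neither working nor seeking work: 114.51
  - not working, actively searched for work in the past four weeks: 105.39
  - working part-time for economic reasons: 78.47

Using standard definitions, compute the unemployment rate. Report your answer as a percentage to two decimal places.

Employed = 272.31 + 1,025.03 + 78.47 = 1,375.81 thousand (anyone who worked, including part-time for economic reasons, counts as employed).
Unemployed = 105.39 thousand.
Labor force = 1,375.81 + 105.39 = 1,481.20 thousand.
Unemployment rate = 105.39 / 1,481.20 = 7.12%.

Unemployment rate ≈ 7.12%.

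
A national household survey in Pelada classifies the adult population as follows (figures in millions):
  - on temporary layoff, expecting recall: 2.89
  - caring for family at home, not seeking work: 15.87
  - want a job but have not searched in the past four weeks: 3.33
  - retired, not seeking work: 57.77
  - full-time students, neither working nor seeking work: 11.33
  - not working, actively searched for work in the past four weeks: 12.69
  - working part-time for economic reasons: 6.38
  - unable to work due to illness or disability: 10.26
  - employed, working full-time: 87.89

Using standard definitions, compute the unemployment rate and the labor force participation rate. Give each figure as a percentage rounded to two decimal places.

Unemployment rate ≈ 14.18%; labor force participation rate ≈ 52.71%.

Employed = 6.38 + 87.89 = 94.27 million (anyone who worked, including part-time for economic reasons, counts as employed).
Unemployed = 2.89 + 12.69 = 15.58 million (jobless and actively searching, or on temporary layoff).
Labor force = 94.27 + 15.58 = 109.85 million.
Not in labor force = 15.87 + 3.33 + 57.77 + 11.33 + 10.26 = 98.56 million (those not working and not actively searching are outside the labor force — including those who want a job but have given up searching).
Civilian working-age population = 109.85 + 98.56 = 208.41 million.
Unemployment rate = 15.58 / 109.85 = 14.18%.
Labor force participation rate = 109.85 / 208.41 = 52.71%.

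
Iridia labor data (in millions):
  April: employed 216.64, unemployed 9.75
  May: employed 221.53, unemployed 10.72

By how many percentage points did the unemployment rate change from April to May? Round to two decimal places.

April: labor force = 216.64 + 9.75 = 226.39; u = 9.75/226.39 = 4.31%.
May: labor force = 221.53 + 10.72 = 232.25; u = 10.72/232.25 = 4.62%.
Change = 4.62% − 4.31% = +0.31 pp.

The unemployment rate changed by +0.31 percentage points.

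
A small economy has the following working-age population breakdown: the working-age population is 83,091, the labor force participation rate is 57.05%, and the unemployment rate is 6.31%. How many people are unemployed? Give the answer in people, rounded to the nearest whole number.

About 2,991 are unemployed.

Labor force = 0.5705 × 83,091 = 47,403.
Unemployed = 0.0631 × 47,403 ≈ 2,991.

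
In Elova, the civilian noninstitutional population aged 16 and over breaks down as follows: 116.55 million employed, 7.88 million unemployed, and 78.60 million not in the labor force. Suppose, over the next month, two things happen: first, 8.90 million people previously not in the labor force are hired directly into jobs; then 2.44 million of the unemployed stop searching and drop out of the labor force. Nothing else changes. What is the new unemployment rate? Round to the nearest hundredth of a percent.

New unemployment rate ≈ 4.16%.

Initially, labor force = 116.55 + 7.88 = 124.43 million, so u = 7.88/124.43 = 6.33%.
After the first change, employed and labor force both rise by 8.90; unemployed unchanged → E = 125.45, U = 7.88, labor force = 133.33 million.
After the second change, unemployed and labor force both fall by 2.44 → E = 125.45, U = 5.44, labor force = 130.89 million.
New unemployment rate = 5.44 / 130.89 = 4.16%.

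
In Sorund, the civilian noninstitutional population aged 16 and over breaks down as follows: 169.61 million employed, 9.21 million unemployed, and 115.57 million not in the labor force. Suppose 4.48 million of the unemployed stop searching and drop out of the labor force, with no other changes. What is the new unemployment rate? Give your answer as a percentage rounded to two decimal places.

New unemployment rate ≈ 2.71%.

Initially, labor force = 169.61 + 9.21 = 178.82 million, so u = 9.21/178.82 = 5.15%.
After the change, unemployed and labor force both fall by 4.48 → E = 169.61, U = 4.73, labor force = 174.34 million.
New unemployment rate = 4.73 / 174.34 = 2.71%.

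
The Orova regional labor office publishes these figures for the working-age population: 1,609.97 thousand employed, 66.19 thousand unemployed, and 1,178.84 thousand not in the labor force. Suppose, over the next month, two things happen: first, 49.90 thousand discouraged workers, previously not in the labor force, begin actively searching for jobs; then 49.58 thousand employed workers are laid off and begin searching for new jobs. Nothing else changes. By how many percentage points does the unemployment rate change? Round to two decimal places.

Initially, labor force = 1,609.97 + 66.19 = 1,676.16 thousand, so u = 66.19/1,676.16 = 3.95%.
After the first change, unemployed and labor force both rise by 49.90 → E = 1,609.97, U = 116.09, labor force = 1,726.06 thousand.
After the second change, employed falls and unemployed rises by 49.58; labor force unchanged → E = 1,560.39, U = 165.67, labor force = 1,726.06 thousand.
New unemployment rate = 165.67 / 1,726.06 = 9.60%.
Change = 9.60% − 3.95% = +5.65 percentage points.

The unemployment rate changes by +5.65 percentage points.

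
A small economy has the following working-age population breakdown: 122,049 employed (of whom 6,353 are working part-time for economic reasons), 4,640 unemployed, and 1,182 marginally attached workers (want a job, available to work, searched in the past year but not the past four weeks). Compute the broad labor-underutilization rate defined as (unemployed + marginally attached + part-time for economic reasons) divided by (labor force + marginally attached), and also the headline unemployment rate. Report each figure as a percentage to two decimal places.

Labor force = 122,049 + 4,640 = 126,689.
Numerator = 4,640 + 1,182 + 6,353 = 12,175.
Denominator = 126,689 + 1,182 = 127,871.
Broad rate = 12,175 / 127,871 = 9.52%.
Headline unemployment rate = 4,640 / 126,689 = 3.66%.

Broad underutilization rate ≈ 9.52%; headline unemployment rate ≈ 3.66%.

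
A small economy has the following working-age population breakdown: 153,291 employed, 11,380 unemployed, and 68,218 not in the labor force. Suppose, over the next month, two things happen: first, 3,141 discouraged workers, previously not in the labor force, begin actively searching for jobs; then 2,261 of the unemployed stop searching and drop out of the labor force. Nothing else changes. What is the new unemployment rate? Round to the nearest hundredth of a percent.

Initially, labor force = 153,291 + 11,380 = 164,671, so u = 11,380/164,671 = 6.91%.
After the first change, unemployed and labor force both rise by 3,141 → E = 153,291, U = 14,521, labor force = 167,812.
After the second change, unemployed and labor force both fall by 2,261 → E = 153,291, U = 12,260, labor force = 165,551.
New unemployment rate = 12,260 / 165,551 = 7.41%.

New unemployment rate ≈ 7.41%.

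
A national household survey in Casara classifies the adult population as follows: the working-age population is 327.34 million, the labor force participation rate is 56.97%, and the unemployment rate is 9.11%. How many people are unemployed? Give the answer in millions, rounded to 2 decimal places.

About 16.99 million are unemployed.

Labor force = 0.5697 × 327.34 = 186.49 million.
Unemployed = 0.0911 × 186.49 ≈ 16.99 million.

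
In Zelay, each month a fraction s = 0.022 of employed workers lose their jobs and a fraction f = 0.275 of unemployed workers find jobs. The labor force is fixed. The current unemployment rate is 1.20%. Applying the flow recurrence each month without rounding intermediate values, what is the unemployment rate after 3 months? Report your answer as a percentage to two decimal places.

With a fixed labor force, u_{t+1} = u_t + s·(1−u_t) − f·u_t = u_t·(1−s−f) + s.
Here 1−s−f = 0.703 and s = 0.022.
u_1 = 0.012000 × 0.703 + 0.022 = 0.030436.
u_2 = 0.030436 × 0.703 + 0.022 = 0.043397.
u_3 = 0.043397 × 0.703 + 0.022 = 0.052508.

Unemployment rate after three months ≈ 5.25%.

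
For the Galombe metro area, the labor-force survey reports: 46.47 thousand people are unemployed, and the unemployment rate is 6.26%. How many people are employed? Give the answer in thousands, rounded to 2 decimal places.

About 695.86 thousand are employed.

Labor force = U / u = 46.47 / 0.0626 ≈ 742.33 thousand.
Employed = labor force − unemployed = 742.33 − 46.47 = 695.86 thousand.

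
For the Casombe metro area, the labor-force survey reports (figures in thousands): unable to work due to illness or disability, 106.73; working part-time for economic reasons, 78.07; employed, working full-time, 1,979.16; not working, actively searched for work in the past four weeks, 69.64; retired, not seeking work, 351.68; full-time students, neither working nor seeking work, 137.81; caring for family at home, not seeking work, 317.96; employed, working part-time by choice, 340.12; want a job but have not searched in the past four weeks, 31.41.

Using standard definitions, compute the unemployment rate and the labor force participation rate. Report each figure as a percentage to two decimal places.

Unemployment rate ≈ 2.82%; labor force participation rate ≈ 72.29%.

Employed = 78.07 + 1,979.16 + 340.12 = 2,397.35 thousand (anyone who worked, including part-time for economic reasons, counts as employed).
Unemployed = 69.64 thousand.
Labor force = 2,397.35 + 69.64 = 2,466.99 thousand.
Not in labor force = 106.73 + 351.68 + 137.81 + 317.96 + 31.41 = 945.59 thousand (those not working and not actively searching are outside the labor force — including those who want a job but have given up searching).
Civilian working-age population = 2,466.99 + 945.59 = 3,412.58 thousand.
Unemployment rate = 69.64 / 2,466.99 = 2.82%.
Labor force participation rate = 2,466.99 / 3,412.58 = 72.29%.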